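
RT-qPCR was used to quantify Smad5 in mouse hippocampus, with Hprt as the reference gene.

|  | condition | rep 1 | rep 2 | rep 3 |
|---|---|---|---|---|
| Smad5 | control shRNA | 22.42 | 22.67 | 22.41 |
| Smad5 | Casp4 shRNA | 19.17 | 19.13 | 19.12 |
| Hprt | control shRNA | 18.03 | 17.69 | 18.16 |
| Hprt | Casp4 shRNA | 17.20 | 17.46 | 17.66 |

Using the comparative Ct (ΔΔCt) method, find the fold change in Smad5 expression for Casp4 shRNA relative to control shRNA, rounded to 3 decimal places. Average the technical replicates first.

Mean Ct: Smad5 control shRNA 22.500; Smad5 Casp4 shRNA 19.140; Hprt control shRNA 17.960; Hprt Casp4 shRNA 17.440
ΔCt(control shRNA) = 22.500 − 17.960 = 4.540
ΔCt(Casp4 shRNA) = 19.140 − 17.440 = 1.700
ΔΔCt = 1.700 − 4.540 = -2.840
Fold change = 2^(−(-2.840)) = 2^2.840 = 7.1602

7.160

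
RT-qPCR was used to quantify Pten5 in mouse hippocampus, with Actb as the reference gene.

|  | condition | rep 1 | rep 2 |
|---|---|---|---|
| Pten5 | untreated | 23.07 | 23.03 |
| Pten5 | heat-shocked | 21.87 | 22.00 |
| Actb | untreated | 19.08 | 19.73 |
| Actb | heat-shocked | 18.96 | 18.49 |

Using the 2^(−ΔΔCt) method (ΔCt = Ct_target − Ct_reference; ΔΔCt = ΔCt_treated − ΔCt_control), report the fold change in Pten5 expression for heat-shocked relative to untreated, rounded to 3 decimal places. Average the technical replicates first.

Mean Ct: Pten5 untreated 23.050; Pten5 heat-shocked 21.935; Actb untreated 19.405; Actb heat-shocked 18.725
ΔCt(untreated) = 23.050 − 19.405 = 3.645
ΔCt(heat-shocked) = 21.935 − 18.725 = 3.210
ΔΔCt = 3.210 − 3.645 = -0.435
Fold change = 2^(−(-0.435)) = 2^0.435 = 1.3519

1.352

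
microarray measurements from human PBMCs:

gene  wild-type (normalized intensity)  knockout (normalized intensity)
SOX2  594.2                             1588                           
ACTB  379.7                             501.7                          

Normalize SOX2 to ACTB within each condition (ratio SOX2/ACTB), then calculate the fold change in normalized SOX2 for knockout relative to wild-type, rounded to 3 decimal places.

SOX2/ACTB (wild-type) = 594.2 / 379.7 = 1.5649
SOX2/ACTB (knockout) = 1588 / 501.7 = 3.1652
Fold change = 3.1652 / 1.5649 = 2.0226

2.023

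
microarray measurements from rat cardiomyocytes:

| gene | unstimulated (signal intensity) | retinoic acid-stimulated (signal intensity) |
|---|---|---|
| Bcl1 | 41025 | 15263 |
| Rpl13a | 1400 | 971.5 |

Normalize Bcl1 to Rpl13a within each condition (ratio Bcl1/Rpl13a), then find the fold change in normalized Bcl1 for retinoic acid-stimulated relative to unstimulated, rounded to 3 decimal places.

0.536

Bcl1/Rpl13a (unstimulated) = 41025 / 1400 = 29.304
Bcl1/Rpl13a (retinoic acid-stimulated) = 15263 / 971.5 = 15.711
Fold change = 15.711 / 29.304 = 0.5361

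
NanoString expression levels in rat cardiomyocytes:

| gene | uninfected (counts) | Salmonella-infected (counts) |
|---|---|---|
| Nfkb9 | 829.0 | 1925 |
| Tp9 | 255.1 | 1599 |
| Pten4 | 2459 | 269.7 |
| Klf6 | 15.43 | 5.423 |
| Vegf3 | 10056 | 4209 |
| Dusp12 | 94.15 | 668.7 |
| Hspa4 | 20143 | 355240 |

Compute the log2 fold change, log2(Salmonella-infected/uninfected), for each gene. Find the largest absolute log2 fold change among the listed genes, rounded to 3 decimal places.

4.140

log2(1925/829.0) = 1.215  (Nfkb9)
log2(1599/255.1) = 2.648  (Tp9)
log2(269.7/2459) = -3.189  (Pten4)
log2(5.423/15.43) = -1.509  (Klf6)
log2(4209/10056) = -1.257  (Vegf3)
log2(668.7/94.15) = 2.828  (Dusp12)
log2(355240/20143) = 4.140  (Hspa4)
The largest magnitude belongs to Hspa4.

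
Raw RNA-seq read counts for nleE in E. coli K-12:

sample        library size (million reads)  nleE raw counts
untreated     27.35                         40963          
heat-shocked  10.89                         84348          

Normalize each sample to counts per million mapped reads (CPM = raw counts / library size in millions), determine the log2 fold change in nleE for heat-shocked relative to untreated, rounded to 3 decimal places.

2.371

CPM(untreated) = 40963 / 27.35 = 1497.7331
CPM(heat-shocked) = 84348 / 10.89 = 7745.4545
Fold change = 7745.4545 / 1497.7331 = 5.17145
log2(5.17145) = 2.3706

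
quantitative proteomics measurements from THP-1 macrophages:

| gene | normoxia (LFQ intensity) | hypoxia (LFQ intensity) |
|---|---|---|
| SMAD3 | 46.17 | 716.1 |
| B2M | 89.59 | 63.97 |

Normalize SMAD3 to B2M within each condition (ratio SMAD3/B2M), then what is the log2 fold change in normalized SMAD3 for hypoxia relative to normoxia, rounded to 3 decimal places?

SMAD3/B2M (normoxia) = 46.17 / 89.59 = 0.51535
SMAD3/B2M (hypoxia) = 716.1 / 63.97 = 11.194
Fold change = 11.194 / 0.51535 = 21.7219
log2(21.7219) = 4.4411

4.441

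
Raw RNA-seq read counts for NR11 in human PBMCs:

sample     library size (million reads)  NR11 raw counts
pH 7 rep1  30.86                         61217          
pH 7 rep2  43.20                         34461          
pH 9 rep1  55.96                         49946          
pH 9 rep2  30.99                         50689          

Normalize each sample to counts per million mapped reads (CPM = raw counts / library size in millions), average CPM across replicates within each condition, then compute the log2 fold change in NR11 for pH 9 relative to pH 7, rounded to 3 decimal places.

CPM(pH 7 rep1) = 61217 / 30.86 = 1983.7006
CPM(pH 7 rep2) = 34461 / 43.20 = 797.7083
CPM(pH 9 rep1) = 49946 / 55.96 = 892.5304
CPM(pH 9 rep2) = 50689 / 30.99 = 1635.6567
mean CPM(pH 7) = 1390.7045; mean CPM(pH 9) = 1264.0935
Fold change = 1264.0935 / 1390.7045 = 0.90896
log2(0.90896) = -0.1377

-0.138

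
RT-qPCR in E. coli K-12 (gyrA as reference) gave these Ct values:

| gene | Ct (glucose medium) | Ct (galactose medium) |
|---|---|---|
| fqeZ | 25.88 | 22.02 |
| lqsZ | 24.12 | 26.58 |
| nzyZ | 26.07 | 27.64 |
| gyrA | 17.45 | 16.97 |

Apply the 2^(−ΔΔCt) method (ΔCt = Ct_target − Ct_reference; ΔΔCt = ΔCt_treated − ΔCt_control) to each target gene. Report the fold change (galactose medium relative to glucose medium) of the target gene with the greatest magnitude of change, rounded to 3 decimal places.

fqeZ: ΔΔCt = (22.02−16.97) − (25.88−17.45) = 5.05 − 8.43 = -3.38; fold change = 2^3.38 = 10.411
lqsZ: ΔΔCt = (26.58−16.97) − (24.12−17.45) = 9.61 − 6.67 = 2.94; fold change = 2^-2.94 = 0.130
nzyZ: ΔΔCt = (27.64−16.97) − (26.07−17.45) = 10.67 − 8.62 = 2.05; fold change = 2^-2.05 = 0.241
fqeZ has the largest |ΔΔCt| = 3.38.

10.411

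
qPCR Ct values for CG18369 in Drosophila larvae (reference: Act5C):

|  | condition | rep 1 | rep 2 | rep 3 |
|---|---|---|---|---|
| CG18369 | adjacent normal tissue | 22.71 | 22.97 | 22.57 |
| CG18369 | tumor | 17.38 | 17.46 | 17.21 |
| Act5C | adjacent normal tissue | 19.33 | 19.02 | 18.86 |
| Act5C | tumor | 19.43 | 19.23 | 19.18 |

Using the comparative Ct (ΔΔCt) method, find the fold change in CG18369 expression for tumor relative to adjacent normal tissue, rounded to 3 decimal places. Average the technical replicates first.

Mean Ct: CG18369 adjacent normal tissue 22.750; CG18369 tumor 17.350; Act5C adjacent normal tissue 19.070; Act5C tumor 19.280
ΔCt(adjacent normal tissue) = 22.750 − 19.070 = 3.680
ΔCt(tumor) = 17.350 − 19.280 = -1.930
ΔΔCt = -1.930 − 3.680 = -5.610
Fold change = 2^(−(-5.610)) = 2^5.610 = 48.8403

48.840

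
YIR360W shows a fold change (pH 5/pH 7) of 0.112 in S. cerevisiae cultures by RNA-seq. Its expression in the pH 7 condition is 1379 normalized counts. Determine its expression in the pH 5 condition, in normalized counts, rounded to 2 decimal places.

154.45

pH 5 expression = 1379 × 0.112 = 154.45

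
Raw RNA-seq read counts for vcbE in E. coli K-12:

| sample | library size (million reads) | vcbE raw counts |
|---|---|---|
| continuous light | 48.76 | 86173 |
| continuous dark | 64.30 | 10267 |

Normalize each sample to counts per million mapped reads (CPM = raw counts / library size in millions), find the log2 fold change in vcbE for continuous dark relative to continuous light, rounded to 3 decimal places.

CPM(continuous light) = 86173 / 48.76 = 1767.2888
CPM(continuous dark) = 10267 / 64.30 = 159.6734
Fold change = 159.6734 / 1767.2888 = 0.09035
log2(0.09035) = -3.4683

-3.468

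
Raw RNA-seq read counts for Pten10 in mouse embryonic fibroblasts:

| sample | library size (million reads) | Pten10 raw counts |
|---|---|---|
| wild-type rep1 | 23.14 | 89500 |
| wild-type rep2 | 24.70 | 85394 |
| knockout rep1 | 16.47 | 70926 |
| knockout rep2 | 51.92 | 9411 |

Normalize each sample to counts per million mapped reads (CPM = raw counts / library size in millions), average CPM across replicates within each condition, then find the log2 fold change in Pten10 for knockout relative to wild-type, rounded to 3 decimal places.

-0.707

CPM(wild-type rep1) = 89500 / 23.14 = 3867.7615
CPM(wild-type rep2) = 85394 / 24.70 = 3457.2470
CPM(knockout rep1) = 70926 / 16.47 = 4306.3752
CPM(knockout rep2) = 9411 / 51.92 = 181.2596
mean CPM(wild-type) = 3662.5042; mean CPM(knockout) = 2243.8174
Fold change = 2243.8174 / 3662.5042 = 0.61265
log2(0.61265) = -0.7069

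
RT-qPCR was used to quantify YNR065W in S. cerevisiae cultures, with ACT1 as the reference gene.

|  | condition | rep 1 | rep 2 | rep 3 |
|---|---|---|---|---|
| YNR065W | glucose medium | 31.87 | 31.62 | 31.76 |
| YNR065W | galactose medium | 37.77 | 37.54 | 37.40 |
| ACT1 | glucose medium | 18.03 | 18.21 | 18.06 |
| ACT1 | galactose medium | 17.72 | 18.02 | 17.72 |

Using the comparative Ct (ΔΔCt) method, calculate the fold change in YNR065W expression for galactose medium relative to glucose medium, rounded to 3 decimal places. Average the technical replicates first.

Mean Ct: YNR065W glucose medium 31.750; YNR065W galactose medium 37.570; ACT1 glucose medium 18.100; ACT1 galactose medium 17.820
ΔCt(glucose medium) = 31.750 − 18.100 = 13.650
ΔCt(galactose medium) = 37.570 − 17.820 = 19.750
ΔΔCt = 19.750 − 13.650 = 6.100
Fold change = 2^(−6.100) = 0.0146

0.015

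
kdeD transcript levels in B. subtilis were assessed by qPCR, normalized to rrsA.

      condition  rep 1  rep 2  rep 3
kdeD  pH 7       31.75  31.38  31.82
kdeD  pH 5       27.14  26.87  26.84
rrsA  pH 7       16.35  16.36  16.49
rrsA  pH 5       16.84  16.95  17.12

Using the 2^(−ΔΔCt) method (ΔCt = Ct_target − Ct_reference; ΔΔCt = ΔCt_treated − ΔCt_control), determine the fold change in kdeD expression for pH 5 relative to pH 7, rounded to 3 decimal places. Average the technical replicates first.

Mean Ct: kdeD pH 7 31.650; kdeD pH 5 26.950; rrsA pH 7 16.400; rrsA pH 5 16.970
ΔCt(pH 7) = 31.650 − 16.400 = 15.250
ΔCt(pH 5) = 26.950 − 16.970 = 9.980
ΔΔCt = 9.980 − 15.250 = -5.270
Fold change = 2^(−(-5.270)) = 2^5.270 = 38.5859

38.586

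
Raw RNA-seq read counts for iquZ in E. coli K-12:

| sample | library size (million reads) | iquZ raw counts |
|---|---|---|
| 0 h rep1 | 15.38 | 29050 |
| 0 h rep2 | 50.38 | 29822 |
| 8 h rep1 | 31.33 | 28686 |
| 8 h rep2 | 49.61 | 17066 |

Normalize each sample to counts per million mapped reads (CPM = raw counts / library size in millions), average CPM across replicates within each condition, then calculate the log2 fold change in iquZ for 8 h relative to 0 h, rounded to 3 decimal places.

-0.978

CPM(0 h rep1) = 29050 / 15.38 = 1888.8166
CPM(0 h rep2) = 29822 / 50.38 = 591.9412
CPM(8 h rep1) = 28686 / 31.33 = 915.6080
CPM(8 h rep2) = 17066 / 49.61 = 344.0032
mean CPM(0 h) = 1240.3789; mean CPM(8 h) = 629.8056
Fold change = 629.8056 / 1240.3789 = 0.50775
log2(0.50775) = -0.9778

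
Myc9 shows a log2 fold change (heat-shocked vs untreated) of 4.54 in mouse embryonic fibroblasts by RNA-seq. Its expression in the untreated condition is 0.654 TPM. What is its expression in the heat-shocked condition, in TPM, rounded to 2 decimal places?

Fold change = 2^(4.54) = 23.2636
heat-shocked expression = 0.654 × 23.2636 = 15.21

15.21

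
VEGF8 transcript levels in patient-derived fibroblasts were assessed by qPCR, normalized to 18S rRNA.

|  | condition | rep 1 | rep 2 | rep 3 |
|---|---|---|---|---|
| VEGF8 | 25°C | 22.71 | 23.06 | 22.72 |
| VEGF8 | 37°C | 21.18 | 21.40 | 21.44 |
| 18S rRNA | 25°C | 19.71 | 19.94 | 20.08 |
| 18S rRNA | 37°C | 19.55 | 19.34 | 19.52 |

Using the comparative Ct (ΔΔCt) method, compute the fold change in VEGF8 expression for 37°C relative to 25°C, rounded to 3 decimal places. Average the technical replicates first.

2.071

Mean Ct: VEGF8 25°C 22.830; VEGF8 37°C 21.340; 18S rRNA 25°C 19.910; 18S rRNA 37°C 19.470
ΔCt(25°C) = 22.830 − 19.910 = 2.920
ΔCt(37°C) = 21.340 − 19.470 = 1.870
ΔΔCt = 1.870 − 2.920 = -1.050
Fold change = 2^(−(-1.050)) = 2^1.050 = 2.0705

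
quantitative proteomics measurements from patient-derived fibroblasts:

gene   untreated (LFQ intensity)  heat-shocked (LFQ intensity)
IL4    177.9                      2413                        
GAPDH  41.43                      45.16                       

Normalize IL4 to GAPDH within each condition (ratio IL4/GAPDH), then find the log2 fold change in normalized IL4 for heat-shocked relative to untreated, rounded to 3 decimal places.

3.637

IL4/GAPDH (untreated) = 177.9 / 41.43 = 4.294
IL4/GAPDH (heat-shocked) = 2413 / 45.16 = 53.432
Fold change = 53.432 / 4.294 = 12.4435
log2(12.4435) = 3.6373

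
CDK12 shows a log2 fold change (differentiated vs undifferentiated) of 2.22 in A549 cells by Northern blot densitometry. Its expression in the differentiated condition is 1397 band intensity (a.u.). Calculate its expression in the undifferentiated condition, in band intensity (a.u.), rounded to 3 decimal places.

Fold change = 2^(2.22) = 4.6589
undifferentiated expression = 1397 / 4.6589 = 299.854

299.854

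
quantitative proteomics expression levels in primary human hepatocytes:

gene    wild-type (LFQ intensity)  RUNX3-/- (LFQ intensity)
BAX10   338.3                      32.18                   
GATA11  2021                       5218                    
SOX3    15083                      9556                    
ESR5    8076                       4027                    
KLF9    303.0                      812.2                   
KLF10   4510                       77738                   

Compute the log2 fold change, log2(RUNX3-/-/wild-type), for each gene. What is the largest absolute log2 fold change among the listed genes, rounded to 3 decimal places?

4.107

log2(32.18/338.3) = -3.394  (BAX10)
log2(5218/2021) = 1.368  (GATA11)
log2(9556/15083) = -0.658  (SOX3)
log2(4027/8076) = -1.004  (ESR5)
log2(812.2/303.0) = 1.423  (KLF9)
log2(77738/4510) = 4.107  (KLF10)
The largest magnitude belongs to KLF10.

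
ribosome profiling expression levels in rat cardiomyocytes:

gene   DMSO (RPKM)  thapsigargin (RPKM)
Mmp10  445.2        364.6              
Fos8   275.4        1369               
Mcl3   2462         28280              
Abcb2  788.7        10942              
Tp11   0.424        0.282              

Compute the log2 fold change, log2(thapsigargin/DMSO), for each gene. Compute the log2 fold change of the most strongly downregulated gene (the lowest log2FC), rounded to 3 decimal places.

log2(364.6/445.2) = -0.288  (Mmp10)
log2(1369/275.4) = 2.314  (Fos8)
log2(28280/2462) = 3.522  (Mcl3)
log2(10942/788.7) = 3.794  (Abcb2)
log2(0.282/0.424) = -0.588  (Tp11)
Tp11 is most strongly downregulated.

-0.588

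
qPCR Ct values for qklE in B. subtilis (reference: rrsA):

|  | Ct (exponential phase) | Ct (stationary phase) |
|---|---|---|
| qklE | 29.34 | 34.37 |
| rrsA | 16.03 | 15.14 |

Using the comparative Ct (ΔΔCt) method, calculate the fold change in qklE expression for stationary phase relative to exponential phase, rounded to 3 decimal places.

0.017

ΔCt(exponential phase) = 29.340 − 16.030 = 13.310
ΔCt(stationary phase) = 34.370 − 15.140 = 19.230
ΔΔCt = 19.230 − 13.310 = 5.920
Fold change = 2^(−5.920) = 0.0165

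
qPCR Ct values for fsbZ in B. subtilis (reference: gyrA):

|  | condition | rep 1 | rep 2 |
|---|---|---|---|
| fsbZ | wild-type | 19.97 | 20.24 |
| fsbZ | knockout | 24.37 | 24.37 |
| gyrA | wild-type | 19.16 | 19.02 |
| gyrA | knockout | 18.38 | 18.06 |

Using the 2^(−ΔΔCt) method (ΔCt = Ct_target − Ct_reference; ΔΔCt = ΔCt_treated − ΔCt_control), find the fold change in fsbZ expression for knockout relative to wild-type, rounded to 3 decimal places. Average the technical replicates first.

0.028

Mean Ct: fsbZ wild-type 20.105; fsbZ knockout 24.370; gyrA wild-type 19.090; gyrA knockout 18.220
ΔCt(wild-type) = 20.105 − 19.090 = 1.015
ΔCt(knockout) = 24.370 − 18.220 = 6.150
ΔΔCt = 6.150 − 1.015 = 5.135
Fold change = 2^(−5.135) = 0.0285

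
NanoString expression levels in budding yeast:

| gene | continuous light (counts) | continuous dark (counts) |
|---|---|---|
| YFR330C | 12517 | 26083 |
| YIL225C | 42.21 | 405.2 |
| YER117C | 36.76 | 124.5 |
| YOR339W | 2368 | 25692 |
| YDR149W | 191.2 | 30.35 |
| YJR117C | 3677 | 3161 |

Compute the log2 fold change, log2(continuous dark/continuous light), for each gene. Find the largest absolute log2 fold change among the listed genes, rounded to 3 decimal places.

3.440

log2(26083/12517) = 1.059  (YFR330C)
log2(405.2/42.21) = 3.263  (YIL225C)
log2(124.5/36.76) = 1.760  (YER117C)
log2(25692/2368) = 3.440  (YOR339W)
log2(30.35/191.2) = -2.655  (YDR149W)
log2(3161/3677) = -0.218  (YJR117C)
The largest magnitude belongs to YOR339W.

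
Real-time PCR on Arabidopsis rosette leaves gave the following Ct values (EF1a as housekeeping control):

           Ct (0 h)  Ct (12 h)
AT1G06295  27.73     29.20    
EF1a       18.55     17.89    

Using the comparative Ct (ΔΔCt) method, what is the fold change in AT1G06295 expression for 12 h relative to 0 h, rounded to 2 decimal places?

ΔCt(0 h) = 27.730 − 18.550 = 9.180
ΔCt(12 h) = 29.200 − 17.890 = 11.310
ΔΔCt = 11.310 − 9.180 = 2.130
Fold change = 2^(−2.130) = 0.228

0.23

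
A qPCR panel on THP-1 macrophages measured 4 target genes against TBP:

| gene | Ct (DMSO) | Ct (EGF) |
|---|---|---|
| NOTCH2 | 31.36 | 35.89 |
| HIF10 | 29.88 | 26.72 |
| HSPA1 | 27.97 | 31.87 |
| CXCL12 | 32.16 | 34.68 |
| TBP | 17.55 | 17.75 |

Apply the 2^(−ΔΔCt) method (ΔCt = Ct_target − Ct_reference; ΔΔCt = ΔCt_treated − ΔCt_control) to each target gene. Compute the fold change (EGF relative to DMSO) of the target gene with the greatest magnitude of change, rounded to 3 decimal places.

0.050

NOTCH2: ΔΔCt = (35.89−17.75) − (31.36−17.55) = 18.14 − 13.81 = 4.33; fold change = 2^-4.33 = 0.050
HIF10: ΔΔCt = (26.72−17.75) − (29.88−17.55) = 8.97 − 12.33 = -3.36; fold change = 2^3.36 = 10.267
HSPA1: ΔΔCt = (31.87−17.75) − (27.97−17.55) = 14.12 − 10.42 = 3.70; fold change = 2^-3.70 = 0.077
CXCL12: ΔΔCt = (34.68−17.75) − (32.16−17.55) = 16.93 − 14.61 = 2.32; fold change = 2^-2.32 = 0.200
NOTCH2 has the largest |ΔΔCt| = 4.33.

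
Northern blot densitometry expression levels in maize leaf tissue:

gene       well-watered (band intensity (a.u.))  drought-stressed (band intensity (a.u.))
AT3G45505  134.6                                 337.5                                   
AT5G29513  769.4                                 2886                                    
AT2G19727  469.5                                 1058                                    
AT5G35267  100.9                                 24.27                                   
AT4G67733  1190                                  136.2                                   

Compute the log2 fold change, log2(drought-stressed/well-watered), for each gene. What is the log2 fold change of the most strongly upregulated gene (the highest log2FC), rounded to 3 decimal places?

1.907

log2(337.5/134.6) = 1.326  (AT3G45505)
log2(2886/769.4) = 1.907  (AT5G29513)
log2(1058/469.5) = 1.172  (AT2G19727)
log2(24.27/100.9) = -2.056  (AT5G35267)
log2(136.2/1190) = -3.127  (AT4G67733)
AT5G29513 is most strongly upregulated.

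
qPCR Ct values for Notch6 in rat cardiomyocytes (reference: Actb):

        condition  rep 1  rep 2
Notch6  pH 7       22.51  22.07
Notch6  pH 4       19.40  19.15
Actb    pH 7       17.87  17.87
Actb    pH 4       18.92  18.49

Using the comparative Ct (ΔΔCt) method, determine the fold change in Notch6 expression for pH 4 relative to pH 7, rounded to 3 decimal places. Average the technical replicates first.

Mean Ct: Notch6 pH 7 22.290; Notch6 pH 4 19.275; Actb pH 7 17.870; Actb pH 4 18.705
ΔCt(pH 7) = 22.290 − 17.870 = 4.420
ΔCt(pH 4) = 19.275 − 18.705 = 0.570
ΔΔCt = 0.570 − 4.420 = -3.850
Fold change = 2^(−(-3.850)) = 2^3.850 = 14.4200

14.420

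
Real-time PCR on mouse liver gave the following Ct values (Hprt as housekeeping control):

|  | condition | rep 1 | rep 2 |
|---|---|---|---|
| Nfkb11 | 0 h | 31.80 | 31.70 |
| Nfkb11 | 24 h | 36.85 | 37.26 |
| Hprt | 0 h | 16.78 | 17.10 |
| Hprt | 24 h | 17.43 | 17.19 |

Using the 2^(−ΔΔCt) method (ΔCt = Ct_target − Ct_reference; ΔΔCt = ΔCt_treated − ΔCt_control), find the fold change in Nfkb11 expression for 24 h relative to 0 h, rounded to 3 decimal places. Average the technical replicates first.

Mean Ct: Nfkb11 0 h 31.750; Nfkb11 24 h 37.055; Hprt 0 h 16.940; Hprt 24 h 17.310
ΔCt(0 h) = 31.750 − 16.940 = 14.810
ΔCt(24 h) = 37.055 − 17.310 = 19.745
ΔΔCt = 19.745 − 14.810 = 4.935
Fold change = 2^(−4.935) = 0.0327

0.033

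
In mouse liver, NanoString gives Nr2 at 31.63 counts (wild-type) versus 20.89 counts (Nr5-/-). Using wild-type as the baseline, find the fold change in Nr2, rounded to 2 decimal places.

0.66

Fold change = 20.89 / 31.63 = 0.660
Nr2 is downregulated.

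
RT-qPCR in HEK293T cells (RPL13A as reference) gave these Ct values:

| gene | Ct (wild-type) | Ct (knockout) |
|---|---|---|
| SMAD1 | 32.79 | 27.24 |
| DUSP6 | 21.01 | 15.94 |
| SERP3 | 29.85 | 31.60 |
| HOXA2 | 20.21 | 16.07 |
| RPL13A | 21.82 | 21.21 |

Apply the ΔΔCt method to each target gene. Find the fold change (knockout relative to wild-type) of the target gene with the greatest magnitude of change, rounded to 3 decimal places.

SMAD1: ΔΔCt = (27.24−21.21) − (32.79−21.82) = 6.03 − 10.97 = -4.94; fold change = 2^4.94 = 30.696
DUSP6: ΔΔCt = (15.94−21.21) − (21.01−21.82) = -5.27 − (-0.81) = -4.46; fold change = 2^4.46 = 22.009
SERP3: ΔΔCt = (31.60−21.21) − (29.85−21.82) = 10.39 − 8.03 = 2.36; fold change = 2^-2.36 = 0.195
HOXA2: ΔΔCt = (16.07−21.21) − (20.21−21.82) = -5.14 − (-1.61) = -3.53; fold change = 2^3.53 = 11.551
SMAD1 has the largest |ΔΔCt| = 4.94.

30.696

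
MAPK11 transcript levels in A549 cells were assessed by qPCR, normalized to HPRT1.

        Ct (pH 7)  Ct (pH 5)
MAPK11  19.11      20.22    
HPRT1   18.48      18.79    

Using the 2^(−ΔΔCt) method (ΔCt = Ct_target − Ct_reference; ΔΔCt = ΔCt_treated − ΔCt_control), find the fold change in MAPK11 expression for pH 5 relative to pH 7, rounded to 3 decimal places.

ΔCt(pH 7) = 19.110 − 18.480 = 0.630
ΔCt(pH 5) = 20.220 − 18.790 = 1.430
ΔΔCt = 1.430 − 0.630 = 0.800
Fold change = 2^(−0.800) = 0.5743

0.574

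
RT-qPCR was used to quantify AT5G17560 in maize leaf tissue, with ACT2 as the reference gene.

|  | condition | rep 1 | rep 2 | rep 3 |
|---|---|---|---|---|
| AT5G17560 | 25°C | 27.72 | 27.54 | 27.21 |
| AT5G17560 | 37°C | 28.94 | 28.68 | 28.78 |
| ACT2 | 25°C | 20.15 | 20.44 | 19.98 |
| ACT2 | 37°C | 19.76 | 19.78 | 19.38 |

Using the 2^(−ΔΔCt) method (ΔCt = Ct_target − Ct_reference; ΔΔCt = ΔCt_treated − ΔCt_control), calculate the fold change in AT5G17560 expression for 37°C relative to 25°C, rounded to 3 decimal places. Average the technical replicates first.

0.275

Mean Ct: AT5G17560 25°C 27.490; AT5G17560 37°C 28.800; ACT2 25°C 20.190; ACT2 37°C 19.640
ΔCt(25°C) = 27.490 − 20.190 = 7.300
ΔCt(37°C) = 28.800 − 19.640 = 9.160
ΔΔCt = 9.160 − 7.300 = 1.860
Fold change = 2^(−1.860) = 0.2755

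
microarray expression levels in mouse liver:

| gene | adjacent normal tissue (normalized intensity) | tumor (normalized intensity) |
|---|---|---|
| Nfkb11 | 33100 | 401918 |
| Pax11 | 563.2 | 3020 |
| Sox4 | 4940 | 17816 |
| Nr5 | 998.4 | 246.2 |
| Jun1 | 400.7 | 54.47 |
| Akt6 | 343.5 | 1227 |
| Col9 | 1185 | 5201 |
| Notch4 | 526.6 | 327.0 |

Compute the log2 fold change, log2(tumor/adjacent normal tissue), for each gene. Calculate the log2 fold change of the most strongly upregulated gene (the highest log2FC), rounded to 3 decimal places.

log2(401918/33100) = 3.602  (Nfkb11)
log2(3020/563.2) = 2.423  (Pax11)
log2(17816/4940) = 1.851  (Sox4)
log2(246.2/998.4) = -2.020  (Nr5)
log2(54.47/400.7) = -2.879  (Jun1)
log2(1227/343.5) = 1.837  (Akt6)
log2(5201/1185) = 2.134  (Col9)
log2(327.0/526.6) = -0.687  (Notch4)
Nfkb11 is most strongly upregulated.

3.602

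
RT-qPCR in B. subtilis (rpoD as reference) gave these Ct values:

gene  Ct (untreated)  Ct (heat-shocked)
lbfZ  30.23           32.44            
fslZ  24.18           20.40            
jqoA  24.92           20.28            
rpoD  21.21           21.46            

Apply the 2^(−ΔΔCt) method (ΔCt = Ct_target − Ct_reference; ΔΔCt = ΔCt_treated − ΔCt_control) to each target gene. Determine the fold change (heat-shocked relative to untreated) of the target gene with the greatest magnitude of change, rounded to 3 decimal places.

29.651

lbfZ: ΔΔCt = (32.44−21.46) − (30.23−21.21) = 10.98 − 9.02 = 1.96; fold change = 2^-1.96 = 0.257
fslZ: ΔΔCt = (20.40−21.46) − (24.18−21.21) = -1.06 − 2.97 = -4.03; fold change = 2^4.03 = 16.336
jqoA: ΔΔCt = (20.28−21.46) − (24.92−21.21) = -1.18 − 3.71 = -4.89; fold change = 2^4.89 = 29.651
jqoA has the largest |ΔΔCt| = 4.89.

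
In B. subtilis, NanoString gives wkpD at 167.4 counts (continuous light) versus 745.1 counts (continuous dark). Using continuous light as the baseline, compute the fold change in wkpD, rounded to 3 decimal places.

4.451

Fold change = 745.1 / 167.4 = 4.4510
wkpD is upregulated.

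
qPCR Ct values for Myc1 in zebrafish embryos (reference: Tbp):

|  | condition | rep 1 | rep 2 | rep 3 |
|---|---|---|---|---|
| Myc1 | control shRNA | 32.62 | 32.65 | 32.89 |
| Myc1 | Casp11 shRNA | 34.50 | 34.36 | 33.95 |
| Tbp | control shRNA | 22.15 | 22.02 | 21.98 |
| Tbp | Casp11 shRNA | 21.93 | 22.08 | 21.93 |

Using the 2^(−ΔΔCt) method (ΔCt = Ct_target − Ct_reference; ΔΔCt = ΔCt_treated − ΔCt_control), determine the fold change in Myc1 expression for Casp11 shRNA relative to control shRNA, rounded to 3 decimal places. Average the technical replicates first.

0.325

Mean Ct: Myc1 control shRNA 32.720; Myc1 Casp11 shRNA 34.270; Tbp control shRNA 22.050; Tbp Casp11 shRNA 21.980
ΔCt(control shRNA) = 32.720 − 22.050 = 10.670
ΔCt(Casp11 shRNA) = 34.270 − 21.980 = 12.290
ΔΔCt = 12.290 − 10.670 = 1.620
Fold change = 2^(−1.620) = 0.3253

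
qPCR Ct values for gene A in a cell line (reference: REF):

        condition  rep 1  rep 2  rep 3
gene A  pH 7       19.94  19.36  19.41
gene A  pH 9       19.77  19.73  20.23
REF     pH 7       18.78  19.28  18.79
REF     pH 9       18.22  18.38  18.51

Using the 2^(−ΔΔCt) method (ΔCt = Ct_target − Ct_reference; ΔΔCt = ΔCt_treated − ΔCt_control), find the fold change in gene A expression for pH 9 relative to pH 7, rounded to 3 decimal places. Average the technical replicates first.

Mean Ct: gene A pH 7 19.570; gene A pH 9 19.910; REF pH 7 18.950; REF pH 9 18.370
ΔCt(pH 7) = 19.570 − 18.950 = 0.620
ΔCt(pH 9) = 19.910 − 18.370 = 1.540
ΔΔCt = 1.540 − 0.620 = 0.920
Fold change = 2^(−0.920) = 0.5285

0.529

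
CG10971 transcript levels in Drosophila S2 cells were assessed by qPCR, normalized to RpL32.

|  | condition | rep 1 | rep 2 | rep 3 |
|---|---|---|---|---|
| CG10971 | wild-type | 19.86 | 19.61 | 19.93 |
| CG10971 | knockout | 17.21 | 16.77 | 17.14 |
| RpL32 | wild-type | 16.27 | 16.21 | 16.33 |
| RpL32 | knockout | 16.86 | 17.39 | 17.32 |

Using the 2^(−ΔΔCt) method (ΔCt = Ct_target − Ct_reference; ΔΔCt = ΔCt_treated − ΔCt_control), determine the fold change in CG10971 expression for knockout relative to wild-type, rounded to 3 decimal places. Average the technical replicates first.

Mean Ct: CG10971 wild-type 19.800; CG10971 knockout 17.040; RpL32 wild-type 16.270; RpL32 knockout 17.190
ΔCt(wild-type) = 19.800 − 16.270 = 3.530
ΔCt(knockout) = 17.040 − 17.190 = -0.150
ΔΔCt = -0.150 − 3.530 = -3.680
Fold change = 2^(−(-3.680)) = 2^3.680 = 12.8171

12.817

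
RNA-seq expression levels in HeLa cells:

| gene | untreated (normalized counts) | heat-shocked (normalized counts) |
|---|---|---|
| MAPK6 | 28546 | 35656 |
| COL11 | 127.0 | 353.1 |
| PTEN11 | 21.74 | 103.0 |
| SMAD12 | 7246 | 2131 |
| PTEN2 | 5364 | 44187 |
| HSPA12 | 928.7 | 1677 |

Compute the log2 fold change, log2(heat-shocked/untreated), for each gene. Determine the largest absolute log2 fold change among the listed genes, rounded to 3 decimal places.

log2(35656/28546) = 0.321  (MAPK6)
log2(353.1/127.0) = 1.475  (COL11)
log2(103.0/21.74) = 2.244  (PTEN11)
log2(2131/7246) = -1.766  (SMAD12)
log2(44187/5364) = 3.042  (PTEN2)
log2(1677/928.7) = 0.853  (HSPA12)
The largest magnitude belongs to PTEN2.

3.042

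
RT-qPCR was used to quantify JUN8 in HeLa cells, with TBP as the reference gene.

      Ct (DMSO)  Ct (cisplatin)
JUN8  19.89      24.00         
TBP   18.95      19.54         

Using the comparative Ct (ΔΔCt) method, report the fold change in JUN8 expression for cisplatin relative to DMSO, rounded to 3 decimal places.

ΔCt(DMSO) = 19.890 − 18.950 = 0.940
ΔCt(cisplatin) = 24.000 − 19.540 = 4.460
ΔΔCt = 4.460 − 0.940 = 3.520
Fold change = 2^(−3.520) = 0.0872

0.087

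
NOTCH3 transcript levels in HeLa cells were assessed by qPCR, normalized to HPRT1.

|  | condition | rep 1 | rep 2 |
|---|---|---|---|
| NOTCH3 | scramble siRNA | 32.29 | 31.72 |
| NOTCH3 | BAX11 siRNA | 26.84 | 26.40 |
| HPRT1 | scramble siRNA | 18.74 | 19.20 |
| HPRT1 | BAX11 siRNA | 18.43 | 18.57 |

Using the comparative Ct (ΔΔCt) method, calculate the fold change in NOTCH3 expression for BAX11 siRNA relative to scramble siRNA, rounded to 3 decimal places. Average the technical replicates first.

30.169

Mean Ct: NOTCH3 scramble siRNA 32.005; NOTCH3 BAX11 siRNA 26.620; HPRT1 scramble siRNA 18.970; HPRT1 BAX11 siRNA 18.500
ΔCt(scramble siRNA) = 32.005 − 18.970 = 13.035
ΔCt(BAX11 siRNA) = 26.620 − 18.500 = 8.120
ΔΔCt = 8.120 − 13.035 = -4.915
Fold change = 2^(−(-4.915)) = 2^4.915 = 30.1691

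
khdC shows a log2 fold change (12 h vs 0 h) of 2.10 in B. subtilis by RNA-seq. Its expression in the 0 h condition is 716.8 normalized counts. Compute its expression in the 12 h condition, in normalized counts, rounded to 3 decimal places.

Fold change = 2^(2.10) = 4.2871
12 h expression = 716.8 × 4.2871 = 3072.989

3072.989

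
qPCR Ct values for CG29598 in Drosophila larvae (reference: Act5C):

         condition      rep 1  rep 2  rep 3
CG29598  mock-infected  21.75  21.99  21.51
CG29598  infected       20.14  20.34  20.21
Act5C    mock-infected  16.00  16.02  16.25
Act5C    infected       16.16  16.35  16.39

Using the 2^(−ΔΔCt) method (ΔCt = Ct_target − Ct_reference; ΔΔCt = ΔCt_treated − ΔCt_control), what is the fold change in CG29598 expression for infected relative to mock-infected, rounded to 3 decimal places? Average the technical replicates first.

3.317

Mean Ct: CG29598 mock-infected 21.750; CG29598 infected 20.230; Act5C mock-infected 16.090; Act5C infected 16.300
ΔCt(mock-infected) = 21.750 − 16.090 = 5.660
ΔCt(infected) = 20.230 − 16.300 = 3.930
ΔΔCt = 3.930 − 5.660 = -1.730
Fold change = 2^(−(-1.730)) = 2^1.730 = 3.3173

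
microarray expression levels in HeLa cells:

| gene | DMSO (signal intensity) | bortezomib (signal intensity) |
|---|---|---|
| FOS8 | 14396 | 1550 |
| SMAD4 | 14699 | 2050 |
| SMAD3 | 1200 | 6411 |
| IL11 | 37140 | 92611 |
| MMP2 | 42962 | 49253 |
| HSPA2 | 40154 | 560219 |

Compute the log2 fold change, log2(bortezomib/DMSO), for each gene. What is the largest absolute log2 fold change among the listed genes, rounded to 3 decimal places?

log2(1550/14396) = -3.215  (FOS8)
log2(2050/14699) = -2.842  (SMAD4)
log2(6411/1200) = 2.418  (SMAD3)
log2(92611/37140) = 1.318  (IL11)
log2(49253/42962) = 0.197  (MMP2)
log2(560219/40154) = 3.802  (HSPA2)
The largest magnitude belongs to HSPA2.

3.802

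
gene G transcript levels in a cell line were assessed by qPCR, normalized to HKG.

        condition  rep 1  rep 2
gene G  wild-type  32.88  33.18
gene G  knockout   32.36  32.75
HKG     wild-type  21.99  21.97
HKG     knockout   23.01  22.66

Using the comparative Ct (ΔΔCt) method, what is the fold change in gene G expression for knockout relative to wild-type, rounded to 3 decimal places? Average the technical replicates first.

Mean Ct: gene G wild-type 33.030; gene G knockout 32.555; HKG wild-type 21.980; HKG knockout 22.835
ΔCt(wild-type) = 33.030 − 21.980 = 11.050
ΔCt(knockout) = 32.555 − 22.835 = 9.720
ΔΔCt = 9.720 − 11.050 = -1.330
Fold change = 2^(−(-1.330)) = 2^1.330 = 2.5140

2.514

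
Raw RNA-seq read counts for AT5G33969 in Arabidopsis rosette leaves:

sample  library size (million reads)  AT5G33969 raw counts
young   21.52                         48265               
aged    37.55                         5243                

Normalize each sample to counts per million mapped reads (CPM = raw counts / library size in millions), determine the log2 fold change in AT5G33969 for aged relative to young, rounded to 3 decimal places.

-4.006

CPM(young) = 48265 / 21.52 = 2242.7974
CPM(aged) = 5243 / 37.55 = 139.6272
Fold change = 139.6272 / 2242.7974 = 0.06226
log2(0.06226) = -4.0056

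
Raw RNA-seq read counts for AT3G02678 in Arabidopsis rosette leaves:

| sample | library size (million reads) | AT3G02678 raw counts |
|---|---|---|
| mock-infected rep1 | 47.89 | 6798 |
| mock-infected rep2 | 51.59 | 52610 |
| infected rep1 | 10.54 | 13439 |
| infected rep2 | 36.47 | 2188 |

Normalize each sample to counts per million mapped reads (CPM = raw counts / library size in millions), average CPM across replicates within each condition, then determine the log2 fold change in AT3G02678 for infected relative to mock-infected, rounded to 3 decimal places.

0.201

CPM(mock-infected rep1) = 6798 / 47.89 = 141.9503
CPM(mock-infected rep2) = 52610 / 51.59 = 1019.7713
CPM(infected rep1) = 13439 / 10.54 = 1275.0474
CPM(infected rep2) = 2188 / 36.47 = 59.9945
mean CPM(mock-infected) = 580.8608; mean CPM(infected) = 667.5210
Fold change = 667.5210 / 580.8608 = 1.14919
log2(1.14919) = 0.2006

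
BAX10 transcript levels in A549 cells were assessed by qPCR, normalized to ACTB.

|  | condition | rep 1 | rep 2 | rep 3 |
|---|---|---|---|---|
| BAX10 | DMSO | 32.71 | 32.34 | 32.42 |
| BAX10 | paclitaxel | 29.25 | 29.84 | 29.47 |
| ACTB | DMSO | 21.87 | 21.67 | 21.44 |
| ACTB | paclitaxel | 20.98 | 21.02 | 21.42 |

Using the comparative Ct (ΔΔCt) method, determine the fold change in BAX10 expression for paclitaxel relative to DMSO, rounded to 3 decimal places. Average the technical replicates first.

5.464

Mean Ct: BAX10 DMSO 32.490; BAX10 paclitaxel 29.520; ACTB DMSO 21.660; ACTB paclitaxel 21.140
ΔCt(DMSO) = 32.490 − 21.660 = 10.830
ΔCt(paclitaxel) = 29.520 − 21.140 = 8.380
ΔΔCt = 8.380 − 10.830 = -2.450
Fold change = 2^(−(-2.450)) = 2^2.450 = 5.4642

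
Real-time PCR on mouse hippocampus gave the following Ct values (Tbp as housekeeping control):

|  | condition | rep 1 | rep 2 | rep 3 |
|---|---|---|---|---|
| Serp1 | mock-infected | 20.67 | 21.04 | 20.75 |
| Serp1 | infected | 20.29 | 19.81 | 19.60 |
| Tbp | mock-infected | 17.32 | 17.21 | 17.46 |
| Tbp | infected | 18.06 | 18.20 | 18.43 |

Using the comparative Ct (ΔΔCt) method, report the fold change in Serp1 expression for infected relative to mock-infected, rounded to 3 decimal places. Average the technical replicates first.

Mean Ct: Serp1 mock-infected 20.820; Serp1 infected 19.900; Tbp mock-infected 17.330; Tbp infected 18.230
ΔCt(mock-infected) = 20.820 − 17.330 = 3.490
ΔCt(infected) = 19.900 − 18.230 = 1.670
ΔΔCt = 1.670 − 3.490 = -1.820
Fold change = 2^(−(-1.820)) = 2^1.820 = 3.5308

3.531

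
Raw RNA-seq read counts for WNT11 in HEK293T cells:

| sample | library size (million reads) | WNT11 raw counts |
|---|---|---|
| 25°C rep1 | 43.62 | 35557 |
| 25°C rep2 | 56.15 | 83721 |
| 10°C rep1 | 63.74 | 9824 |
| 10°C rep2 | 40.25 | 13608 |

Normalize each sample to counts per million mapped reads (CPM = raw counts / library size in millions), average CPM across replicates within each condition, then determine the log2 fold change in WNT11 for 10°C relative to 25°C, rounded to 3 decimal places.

CPM(25°C rep1) = 35557 / 43.62 = 815.1536
CPM(25°C rep2) = 83721 / 56.15 = 1491.0240
CPM(10°C rep1) = 9824 / 63.74 = 154.1261
CPM(10°C rep2) = 13608 / 40.25 = 338.0870
mean CPM(25°C) = 1153.0888; mean CPM(10°C) = 246.1065
Fold change = 246.1065 / 1153.0888 = 0.21343
log2(0.21343) = -2.2281

-2.228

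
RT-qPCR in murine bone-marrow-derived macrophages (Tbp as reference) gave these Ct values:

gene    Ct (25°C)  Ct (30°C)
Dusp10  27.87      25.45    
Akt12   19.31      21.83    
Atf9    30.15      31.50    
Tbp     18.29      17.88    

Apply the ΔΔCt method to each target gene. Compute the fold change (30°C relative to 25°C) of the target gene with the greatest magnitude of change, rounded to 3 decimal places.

0.131

Dusp10: ΔΔCt = (25.45−17.88) − (27.87−18.29) = 7.57 − 9.58 = -2.01; fold change = 2^2.01 = 4.028
Akt12: ΔΔCt = (21.83−17.88) − (19.31−18.29) = 3.95 − 1.02 = 2.93; fold change = 2^-2.93 = 0.131
Atf9: ΔΔCt = (31.50−17.88) − (30.15−18.29) = 13.62 − 11.86 = 1.76; fold change = 2^-1.76 = 0.295
Akt12 has the largest |ΔΔCt| = 2.93.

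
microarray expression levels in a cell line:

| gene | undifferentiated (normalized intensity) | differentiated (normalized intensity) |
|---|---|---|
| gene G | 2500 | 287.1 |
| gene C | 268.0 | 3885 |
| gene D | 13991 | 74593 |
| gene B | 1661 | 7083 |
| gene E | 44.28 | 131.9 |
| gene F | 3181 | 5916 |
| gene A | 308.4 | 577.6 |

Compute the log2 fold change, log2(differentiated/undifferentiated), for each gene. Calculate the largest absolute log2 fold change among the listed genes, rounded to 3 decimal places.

3.858

log2(287.1/2500) = -3.122  (gene G)
log2(3885/268.0) = 3.858  (gene C)
log2(74593/13991) = 2.415  (gene D)
log2(7083/1661) = 2.092  (gene B)
log2(131.9/44.28) = 1.575  (gene E)
log2(5916/3181) = 0.895  (gene F)
log2(577.6/308.4) = 0.905  (gene A)
The largest magnitude belongs to gene C.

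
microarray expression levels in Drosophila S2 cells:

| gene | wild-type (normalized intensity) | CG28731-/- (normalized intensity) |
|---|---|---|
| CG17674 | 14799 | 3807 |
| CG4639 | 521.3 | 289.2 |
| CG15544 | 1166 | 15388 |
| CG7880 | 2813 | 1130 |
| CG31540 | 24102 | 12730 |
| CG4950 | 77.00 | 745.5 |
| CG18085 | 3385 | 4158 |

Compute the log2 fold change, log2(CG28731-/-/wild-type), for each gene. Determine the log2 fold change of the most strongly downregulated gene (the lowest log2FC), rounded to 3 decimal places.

log2(3807/14799) = -1.959  (CG17674)
log2(289.2/521.3) = -0.850  (CG4639)
log2(15388/1166) = 3.722  (CG15544)
log2(1130/2813) = -1.316  (CG7880)
log2(12730/24102) = -0.921  (CG31540)
log2(745.5/77.00) = 3.275  (CG4950)
log2(4158/3385) = 0.297  (CG18085)
CG17674 is most strongly downregulated.

-1.959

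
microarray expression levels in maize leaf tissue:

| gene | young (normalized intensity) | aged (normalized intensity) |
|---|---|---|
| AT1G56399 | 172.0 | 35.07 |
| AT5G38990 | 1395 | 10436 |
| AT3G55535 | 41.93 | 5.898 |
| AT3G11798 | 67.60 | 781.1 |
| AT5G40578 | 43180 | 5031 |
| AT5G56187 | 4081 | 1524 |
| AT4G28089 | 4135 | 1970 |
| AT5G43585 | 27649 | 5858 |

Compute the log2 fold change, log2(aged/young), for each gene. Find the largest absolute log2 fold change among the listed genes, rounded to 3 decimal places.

3.530

log2(35.07/172.0) = -2.294  (AT1G56399)
log2(10436/1395) = 2.903  (AT5G38990)
log2(5.898/41.93) = -2.830  (AT3G55535)
log2(781.1/67.60) = 3.530  (AT3G11798)
log2(5031/43180) = -3.101  (AT5G40578)
log2(1524/4081) = -1.421  (AT5G56187)
log2(1970/4135) = -1.070  (AT4G28089)
log2(5858/27649) = -2.239  (AT5G43585)
The largest magnitude belongs to AT3G11798.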